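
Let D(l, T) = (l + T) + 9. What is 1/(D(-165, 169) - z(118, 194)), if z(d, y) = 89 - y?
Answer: 1/118 ≈ 0.0084746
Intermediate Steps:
D(l, T) = 9 + T + l (D(l, T) = (T + l) + 9 = 9 + T + l)
1/(D(-165, 169) - z(118, 194)) = 1/((9 + 169 - 165) - (89 - 1*194)) = 1/(13 - (89 - 194)) = 1/(13 - 1*(-105)) = 1/(13 + 105) = 1/118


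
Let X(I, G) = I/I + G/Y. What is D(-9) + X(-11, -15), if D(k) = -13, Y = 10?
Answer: -27/2 ≈ -13.500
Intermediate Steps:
X(I, G) = 1 + G/10 (X(I, G) = I/I + G/10 = 1 + G*(⅒) = 1 + G/10)
D(-9) + X(-11, -15) = -13 + (1 + (⅒)*(-15)) = -13 + (1 - 3/2) = -13 - ½ = -27/2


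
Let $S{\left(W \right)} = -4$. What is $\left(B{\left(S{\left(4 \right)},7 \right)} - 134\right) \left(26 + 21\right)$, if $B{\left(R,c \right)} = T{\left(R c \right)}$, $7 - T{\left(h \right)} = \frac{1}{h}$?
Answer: $- \frac{167085}{28} \approx -5967.3$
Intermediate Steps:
$T{\left(h \right)} = 7 - \frac{1}{h}$
$B{\left(R,c \right)} = 7 - \frac{1}{R c}$
$\left(B{\left(S{\left(4 \right)},7 \right)} - 134\right) \left(26 + 21\right) = \left(\left(7 - \frac{1}{\left(-4\right) 7}\right) - 134\right) \left(26 + 21\right) = \left(\left(7 - \left(- \frac{1}{4}\right) \frac{1}{7}\right) - 134\right) 47 = \left(\left(7 + \frac{1}{28}\right) - 134\right) 47 = \left(\frac{197}{28} - 134\right) 47 = \left(- \frac{3555}{28}\right) 47 = - \frac{167085}{28}$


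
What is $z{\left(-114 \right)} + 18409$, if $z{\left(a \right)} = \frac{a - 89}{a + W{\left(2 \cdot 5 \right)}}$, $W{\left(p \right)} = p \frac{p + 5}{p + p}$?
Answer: $\frac{3921523}{213} \approx 18411.0$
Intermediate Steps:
$W{\left(p \right)} = \frac{5}{2} + \frac{p}{2}$ ($W{\left(p \right)} = p \frac{5 + p}{2 p} = \frac{5}{2} + \frac{p}{2}$)
$z{\left(a \right)} = \frac{-89 + a}{\frac{15}{2} + a}$ ($z{\left(a \right)} = \frac{a - 89}{a + \left(\frac{5}{2} + \frac{2 \cdot 5}{2}\right)} = \frac{-89 + a}{a + \left(\frac{5}{2} + \frac{1}{2} \cdot 10\right)} = \frac{-89 + a}{a + \left(\frac{5}{2} + 5\right)} = \frac{-89 + a}{a + \frac{15}{2}} = \frac{-89 + a}{\frac{15}{2} + a}$)
$z{\left(-114 \right)} + 18409 = \frac{2 \left(-89 - 114\right)}{15 + 2 \left(-114\right)} + 18409 = 2 \frac{1}{15 - 228} \left(-203\right) + 18409 = 2 \frac{1}{-213} \left(-203\right) + 18409 = 2 \left(- \frac{1}{213}\right) \left(-203\right) + 18409 = \frac{406}{213} + 18409 = \frac{3921523}{213}$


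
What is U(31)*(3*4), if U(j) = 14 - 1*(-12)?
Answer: 312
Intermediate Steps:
U(j) = 26 (U(j) = 14 + 12 = 26)
U(31)*(3*4) = 26*(3*4) = 26*12 = 312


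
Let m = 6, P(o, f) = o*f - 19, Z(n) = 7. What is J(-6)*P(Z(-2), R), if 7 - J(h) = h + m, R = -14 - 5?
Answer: -1064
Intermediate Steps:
R = -19
P(o, f) = -19 + f*o (P(o, f) = f*o - 19 = -19 + f*o)
J(h) = 1 - h (J(h) = 7 - (h + 6) = 7 - (6 + h) = 7 + (-6 - h) = 1 - h)
J(-6)*P(Z(-2), R) = (1 - 1*(-6))*(-19 - 19*7) = (1 + 6)*(-19 - 133) = 7*(-152) = -1064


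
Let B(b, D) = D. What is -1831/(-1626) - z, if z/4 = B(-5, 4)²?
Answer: -102233/1626 ≈ -62.874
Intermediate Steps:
z = 64 (z = 4*4² = 4*16 = 64)
-1831/(-1626) - z = -1831/(-1626) - 1*64 = -1831*(-1/1626) - 64 = 1831/1626 - 64 = -102233/1626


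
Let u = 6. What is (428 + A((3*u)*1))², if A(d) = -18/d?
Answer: 182329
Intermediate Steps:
(428 + A((3*u)*1))² = (428 - 18/((3*6)*1))² = (428 - 18/(18*1))² = (428 - 18/18)² = (428 - 18*1/18)² = (428 - 1)² = 427² = 182329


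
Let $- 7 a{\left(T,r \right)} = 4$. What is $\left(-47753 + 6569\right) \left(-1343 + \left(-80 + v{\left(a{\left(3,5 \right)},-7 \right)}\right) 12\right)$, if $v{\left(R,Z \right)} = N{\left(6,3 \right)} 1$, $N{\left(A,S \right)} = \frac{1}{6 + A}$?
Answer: $94805568$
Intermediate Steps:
$a{\left(T,r \right)} = - \frac{4}{7}$ ($a{\left(T,r \right)} = \left(- \frac{1}{7}\right) 4 = - \frac{4}{7}$)
$v{\left(R,Z \right)} = \frac{1}{12}$ ($v{\left(R,Z \right)} = \frac{1}{6 + 6} \cdot 1 = \frac{1}{12} \cdot 1 = \frac{1}{12}$)
$\left(-47753 + 6569\right) \left(-1343 + \left(-80 + v{\left(a{\left(3,5 \right)},-7 \right)}\right) 12\right) = \left(-47753 + 6569\right) \left(-1343 + \left(-80 + \frac{1}{12}\right) 12\right) = - 41184 \left(-1343 - 959\right) = \left(-41184\right) \left(-2302\right) = 94805568$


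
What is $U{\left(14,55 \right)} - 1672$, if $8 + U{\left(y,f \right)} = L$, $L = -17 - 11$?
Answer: $-1708$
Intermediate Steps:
$L = -28$ ($L = -17 - 11 = -28$)
$U{\left(y,f \right)} = -36$ ($U{\left(y,f \right)} = -8 - 28 = -36$)
$U{\left(14,55 \right)} - 1672 = -36 - 1672 = -1708$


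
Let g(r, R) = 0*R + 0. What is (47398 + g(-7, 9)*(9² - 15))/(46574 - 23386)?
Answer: 23699/11594 ≈ 2.0441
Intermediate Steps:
g(r, R) = 0 (g(r, R) = 0 + 0 = 0)
(47398 + g(-7, 9)*(9² - 15))/(46574 - 23386) = (47398 + 0*(9² - 15))/(46574 - 23386) = (47398 + 0*(81 - 15))/23188 = (47398 + 0*66)*(1/23188) = (47398 + 0)*(1/23188) = 47398*(1/23188) = 23699/11594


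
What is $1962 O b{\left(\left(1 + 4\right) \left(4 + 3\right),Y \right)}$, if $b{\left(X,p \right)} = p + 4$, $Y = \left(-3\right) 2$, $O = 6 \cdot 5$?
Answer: $-117720$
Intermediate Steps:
$O = 30$
$Y = -6$
$b{\left(X,p \right)} = 4 + p$
$1962 O b{\left(\left(1 + 4\right) \left(4 + 3\right),Y \right)} = 1962 \cdot 30 \left(4 - 6\right) = 1962 \cdot 30 \left(-2\right) = 1962 \left(-60\right) = -117720$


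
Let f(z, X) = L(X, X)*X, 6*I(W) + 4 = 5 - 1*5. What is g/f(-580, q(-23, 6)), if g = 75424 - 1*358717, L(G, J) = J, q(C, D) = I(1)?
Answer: -2549637/4 ≈ -6.3741e+5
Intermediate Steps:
I(W) = -⅔ (I(W) = -⅔ + (5 - 1*5)/6 = -⅔ + (5 - 5)/6 = -⅔ + (⅙)*0 = -⅔ + 0 = -⅔)
q(C, D) = -⅔
g = -283293 (g = 75424 - 358717 = -283293)
f(z, X) = X² (f(z, X) = X*X = X²)
g/f(-580, q(-23, 6)) = -283293/((-⅔)²) = -283293/4/9 = -283293*9/4 = -2549637/4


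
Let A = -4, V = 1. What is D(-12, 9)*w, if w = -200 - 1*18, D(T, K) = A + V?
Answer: 654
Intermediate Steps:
D(T, K) = -3 (D(T, K) = -4 + 1 = -3)
w = -218 (w = -200 - 18 = -218)
D(-12, 9)*w = -3*(-218) = 654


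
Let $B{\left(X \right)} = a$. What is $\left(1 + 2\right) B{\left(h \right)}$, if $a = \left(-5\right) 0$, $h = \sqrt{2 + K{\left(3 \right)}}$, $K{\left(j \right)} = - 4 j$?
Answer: $0$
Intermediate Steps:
$h = i \sqrt{10}$ ($h = \sqrt{2 - 12} = \sqrt{-10} = i \sqrt{10} \approx 3.1623 i$)
$a = 0$
$B{\left(X \right)} = 0$
$\left(1 + 2\right) B{\left(h \right)} = \left(1 + 2\right) 0 = 3 \cdot 0 = 0$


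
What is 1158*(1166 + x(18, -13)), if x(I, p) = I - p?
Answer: 1386126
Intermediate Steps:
1158*(1166 + x(18, -13)) = 1158*(1166 + (18 - 1*(-13))) = 1158*(1166 + (18 + 13)) = 1158*(1166 + 31) = 1158*1197 = 1386126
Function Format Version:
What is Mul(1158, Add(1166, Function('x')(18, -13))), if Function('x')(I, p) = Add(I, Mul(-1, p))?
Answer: 1386126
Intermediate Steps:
Mul(1158, Add(1166, Function('x')(18, -13))) = Mul(1158, Add(1166, Add(18, Mul(-1, -13)))) = Mul(1158, Add(1166, Add(18, 13))) = Mul(1158, Add(1166, 31)) = Mul(1158, 1197) = 1386126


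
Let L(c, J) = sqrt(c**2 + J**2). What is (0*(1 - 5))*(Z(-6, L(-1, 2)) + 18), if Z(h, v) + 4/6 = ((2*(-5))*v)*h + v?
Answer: 0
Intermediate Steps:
L(c, J) = sqrt(J**2 + c**2)
Z(h, v) = -2/3 + v - 10*h*v (Z(h, v) = -2/3 + (((2*(-5))*v)*h + v) = -2/3 + ((-10*v)*h + v) = -2/3 + (-10*h*v + v) = -2/3 + (v - 10*h*v) = -2/3 + v - 10*h*v)
(0*(1 - 5))*(Z(-6, L(-1, 2)) + 18) = (0*(1 - 5))*((-2/3 + sqrt(2**2 + (-1)**2) - 10*(-6)*sqrt(2**2 + (-1)**2)) + 18) = (0*(-4))*((-2/3 + sqrt(4 + 1) - 10*(-6)*sqrt(4 + 1)) + 18) = 0*((-2/3 + sqrt(5) - 10*(-6)*sqrt(5)) + 18) = 0*((-2/3 + sqrt(5) + 60*sqrt(5)) + 18) = 0*((-2/3 + 61*sqrt(5)) + 18) = 0*(52/3 + 61*sqrt(5)) = 0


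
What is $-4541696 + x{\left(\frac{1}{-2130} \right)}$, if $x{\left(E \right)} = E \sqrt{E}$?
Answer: $-4541696 - \frac{i \sqrt{2130}}{4536900} \approx -4.5417 \cdot 10^{6} - 1.0173 \cdot 10^{-5} i$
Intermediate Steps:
$x{\left(E \right)} = E^{\frac{3}{2}}$
$-4541696 + x{\left(\frac{1}{-2130} \right)} = -4541696 + \left(\frac{1}{-2130}\right)^{\frac{3}{2}} = -4541696 + \left(- \frac{1}{2130}\right)^{\frac{3}{2}} = -4541696 - \frac{i \sqrt{2130}}{4536900}$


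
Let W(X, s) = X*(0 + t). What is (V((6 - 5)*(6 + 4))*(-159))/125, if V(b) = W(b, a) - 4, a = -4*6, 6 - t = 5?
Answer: -954/125 ≈ -7.6320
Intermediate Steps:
t = 1 (t = 6 - 1*5 = 6 - 5 = 1)
a = -24
W(X, s) = X (W(X, s) = X*(0 + 1) = X*1 = X)
V(b) = -4 + b (V(b) = b - 4 = -4 + b)
(V((6 - 5)*(6 + 4))*(-159))/125 = ((-4 + (6 - 5)*(6 + 4))*(-159))/125 = ((-4 + 1*10)*(-159))*(1/125) = ((-4 + 10)*(-159))*(1/125) = (6*(-159))*(1/125) = -954*1/125 = -954/125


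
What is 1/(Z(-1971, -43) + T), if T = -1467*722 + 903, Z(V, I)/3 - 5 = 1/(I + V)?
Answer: -2014/2131327587 ≈ -9.4495e-7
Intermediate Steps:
Z(V, I) = 15 + 3/(I + V)
T = -1058271 (T = -1059174 + 903 = -1058271)
1/(Z(-1971, -43) + T) = 1/(3*(1 + 5*(-43) + 5*(-1971))/(-43 - 1971) - 1058271) = 1/(3*(1 - 215 - 9855)/(-2014) - 1058271) = 1/(3*(-1/2014)*(-10069) - 1058271) = 1/(30207/2014 - 1058271) = 1/(-2131327587/2014) = -2014/2131327587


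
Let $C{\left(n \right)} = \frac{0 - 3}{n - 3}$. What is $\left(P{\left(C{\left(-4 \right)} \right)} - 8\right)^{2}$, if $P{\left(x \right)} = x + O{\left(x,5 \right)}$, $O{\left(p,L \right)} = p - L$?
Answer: $\frac{7225}{49} \approx 147.45$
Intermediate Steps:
$C{\left(n \right)} = - \frac{3}{-3 + n}$
$P{\left(x \right)} = -5 + 2 x$ ($P{\left(x \right)} = x + \left(x - 5\right) = x + \left(-5 + x\right) = -5 + 2 x$)
$\left(P{\left(C{\left(-4 \right)} \right)} - 8\right)^{2} = \left(\left(-5 + 2 \left(- \frac{3}{-3 - 4}\right)\right) - 8\right)^{2} = \left(\left(-5 + 2 \left(- \frac{3}{-7}\right)\right) - 8\right)^{2} = \left(\left(-5 + 2 \left(\left(-3\right) \left(- \frac{1}{7}\right)\right)\right) - 8\right)^{2} = \left(\left(-5 + 2 \cdot \frac{3}{7}\right) - 8\right)^{2} = \left(\left(-5 + \frac{6}{7}\right) - 8\right)^{2} = \left(- \frac{29}{7} - 8\right)^{2} = \left(- \frac{85}{7}\right)^{2} = \frac{7225}{49}$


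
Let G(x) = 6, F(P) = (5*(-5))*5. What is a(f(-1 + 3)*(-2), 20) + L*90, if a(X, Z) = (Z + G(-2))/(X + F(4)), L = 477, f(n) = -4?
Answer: 386368/9 ≈ 42930.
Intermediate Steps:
F(P) = -125 (F(P) = -25*5 = -125)
a(X, Z) = (6 + Z)/(-125 + X) (a(X, Z) = (Z + 6)/(X - 125) = (6 + Z)/(-125 + X))
a(f(-1 + 3)*(-2), 20) + L*90 = (6 + 20)/(-125 - 4*(-2)) + 477*90 = 26/(-125 + 8) + 42930 = 26/(-117) + 42930 = -1/117*26 + 42930 = -2/9 + 42930 = 386368/9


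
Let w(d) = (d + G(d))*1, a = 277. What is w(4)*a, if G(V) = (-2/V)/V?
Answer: 8587/8 ≈ 1073.4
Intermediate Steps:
G(V) = -2/V²
w(d) = d - 2/d² (w(d) = (d - 2/d²)*1 = d - 2/d²)
w(4)*a = (4 - 2/4²)*277 = (4 - 2*1/16)*277 = (4 - ⅛)*277 = (31/8)*277 = 8587/8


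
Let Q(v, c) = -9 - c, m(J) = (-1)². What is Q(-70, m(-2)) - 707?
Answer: -717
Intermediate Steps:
m(J) = 1
Q(-70, m(-2)) - 707 = (-9 - 1*1) - 707 = (-9 - 1) - 707 = -10 - 707 = -717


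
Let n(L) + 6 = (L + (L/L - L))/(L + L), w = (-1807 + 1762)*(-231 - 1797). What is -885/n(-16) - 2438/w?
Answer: 1292006333/8806590 ≈ 146.71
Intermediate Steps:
w = 91260 (w = -45*(-2028) = 91260)
n(L) = -6 + 1/(2*L) (n(L) = -6 + (L + (L/L - L))/(L + L) = -6 + (L + (1 - L))/((2*L)) = -6 + 1*(1/(2*L)) = -6 + 1/(2*L))
-885/n(-16) - 2438/w = -885/(-6 + (½)/(-16)) - 2438/91260 = -885/(-6 + (½)*(-1/16)) - 2438*1/91260 = -885/(-6 - 1/32) - 1219/45630 = -885/(-193/32) - 1219/45630 = -885*(-32/193) - 1219/45630 = 28320/193 - 1219/45630 = 1292006333/8806590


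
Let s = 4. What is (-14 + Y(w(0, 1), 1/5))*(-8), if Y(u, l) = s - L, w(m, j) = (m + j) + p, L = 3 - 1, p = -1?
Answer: 96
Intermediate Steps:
L = 2
w(m, j) = -1 + j + m (w(m, j) = (m + j) - 1 = (j + m) - 1 = -1 + j + m)
Y(u, l) = 2 (Y(u, l) = 4 - 1*2 = 4 - 2 = 2)
(-14 + Y(w(0, 1), 1/5))*(-8) = (-14 + 2)*(-8) = -12*(-8) = 96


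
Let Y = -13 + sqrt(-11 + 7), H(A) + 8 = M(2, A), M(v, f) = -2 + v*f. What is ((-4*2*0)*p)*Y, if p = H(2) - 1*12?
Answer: 0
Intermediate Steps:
M(v, f) = -2 + f*v
H(A) = -10 + 2*A (H(A) = -8 + (-2 + A*2) = -8 + (-2 + 2*A) = -10 + 2*A)
p = -18 (p = (-10 + 2*2) - 1*12 = (-10 + 4) - 12 = -6 - 12 = -18)
Y = -13 + 2*I (Y = -13 + sqrt(-4) = -13 + 2*I ≈ -13.0 + 2.0*I)
((-4*2*0)*p)*Y = ((-4*2*0)*(-18))*(-13 + 2*I) = (-8*0*(-18))*(-13 + 2*I) = (0*(-18))*(-13 + 2*I) = 0*(-13 + 2*I) = 0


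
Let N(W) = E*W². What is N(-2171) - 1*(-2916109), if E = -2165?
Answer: -10201250656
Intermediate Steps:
N(W) = -2165*W²
N(-2171) - 1*(-2916109) = -2165*(-2171)² - 1*(-2916109) = -2165*4713241 + 2916109 = -10204166765 + 2916109 = -10201250656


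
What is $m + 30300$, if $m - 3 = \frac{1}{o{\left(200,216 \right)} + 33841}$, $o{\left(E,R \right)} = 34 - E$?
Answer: $\frac{1020453526}{33675} \approx 30303.0$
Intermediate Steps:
$m = \frac{101026}{33675}$ ($m = 3 + \frac{1}{\left(34 - 200\right) + 33841} = 3 + \frac{1}{-166 + 33841} = 3 + \frac{1}{33675} = \frac{101026}{33675} \approx 3.0$)
$m + 30300 = \frac{101026}{33675} + 30300 = \frac{1020453526}{33675}$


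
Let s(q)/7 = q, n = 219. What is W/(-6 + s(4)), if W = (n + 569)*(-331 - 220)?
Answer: -217094/11 ≈ -19736.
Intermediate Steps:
s(q) = 7*q
W = -434188 (W = (219 + 569)*(-331 - 220) = 788*(-551) = -434188)
W/(-6 + s(4)) = -434188/(-6 + 7*4) = -434188/(-6 + 28) = -434188/22 = (1/22)*(-434188) = -217094/11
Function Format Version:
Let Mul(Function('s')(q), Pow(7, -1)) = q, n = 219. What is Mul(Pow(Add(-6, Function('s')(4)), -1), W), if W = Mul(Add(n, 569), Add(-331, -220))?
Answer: Rational(-217094, 11) ≈ -19736.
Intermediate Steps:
Function('s')(q) = Mul(7, q)
W = -434188 (W = Mul(Add(219, 569), Add(-331, -220)) = Mul(788, -551) = -434188)
Mul(Pow(Add(-6, Function('s')(4)), -1), W) = Mul(Pow(Add(-6, Mul(7, 4)), -1), -434188) = Mul(Pow(Add(-6, 28), -1), -434188) = Mul(Pow(22, -1), -434188) = Mul(Rational(1, 22), -434188) = Rational(-217094, 11)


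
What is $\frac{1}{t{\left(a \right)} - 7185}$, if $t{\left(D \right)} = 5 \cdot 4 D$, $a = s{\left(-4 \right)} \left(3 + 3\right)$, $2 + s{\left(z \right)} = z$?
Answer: $- \frac{1}{7905} \approx -0.0001265$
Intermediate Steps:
$s{\left(z \right)} = -2 + z$
$a = -36$ ($a = \left(-2 - 4\right) \left(3 + 3\right) = \left(-6\right) 6 = -36$)
$t{\left(D \right)} = 20 D$
$\frac{1}{t{\left(a \right)} - 7185} = \frac{1}{20 \left(-36\right) - 7185} = \frac{1}{-720 - 7185} = \frac{1}{-7905} = - \frac{1}{7905}$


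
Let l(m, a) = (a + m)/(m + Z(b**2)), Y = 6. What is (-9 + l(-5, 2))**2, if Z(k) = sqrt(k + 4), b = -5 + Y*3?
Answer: 907983/10952 + 4041*sqrt(173)/10952 ≈ 87.759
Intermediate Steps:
b = 13 (b = -5 + 6*3 = -5 + 18 = 13)
Z(k) = sqrt(4 + k)
l(m, a) = (a + m)/(m + sqrt(173)) (l(m, a) = (a + m)/(m + sqrt(4 + 13**2)) = (a + m)/(m + sqrt(4 + 169)) = (a + m)/(m + sqrt(173)))
(-9 + l(-5, 2))**2 = (-9 + (2 - 5)/(-5 + sqrt(173)))**2 = (-9 - 3/(-5 + sqrt(173)))**2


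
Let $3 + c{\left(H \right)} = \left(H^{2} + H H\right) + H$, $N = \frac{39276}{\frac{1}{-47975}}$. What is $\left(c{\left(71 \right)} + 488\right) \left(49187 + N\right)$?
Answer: $-20044299520494$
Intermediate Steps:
$N = -1884266100$ ($N = \frac{39276}{- \frac{1}{47975}} = 39276 \left(-47975\right) = -1884266100$)
$c{\left(H \right)} = -3 + H + 2 H^{2}$ ($c{\left(H \right)} = -3 + \left(\left(H^{2} + H H\right) + H\right) = -3 + \left(\left(H^{2} + H^{2}\right) + H\right) = -3 + \left(2 H^{2} + H\right) = -3 + \left(H + 2 H^{2}\right) = -3 + H + 2 H^{2}$)
$\left(c{\left(71 \right)} + 488\right) \left(49187 + N\right) = \left(\left(-3 + 71 + 2 \cdot 71^{2}\right) + 488\right) \left(49187 - 1884266100\right) = \left(\left(-3 + 71 + 2 \cdot 5041\right) + 488\right) \left(-1884216913\right) = \left(\left(-3 + 71 + 10082\right) + 488\right) \left(-1884216913\right) = \left(10150 + 488\right) \left(-1884216913\right) = 10638 \left(-1884216913\right) = -20044299520494$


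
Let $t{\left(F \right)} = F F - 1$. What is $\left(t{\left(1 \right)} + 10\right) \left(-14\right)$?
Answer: $-140$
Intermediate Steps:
$t{\left(F \right)} = -1 + F^{2}$ ($t{\left(F \right)} = F^{2} - 1 = -1 + F^{2}$)
$\left(t{\left(1 \right)} + 10\right) \left(-14\right) = \left(\left(-1 + 1^{2}\right) + 10\right) \left(-14\right) = \left(\left(-1 + 1\right) + 10\right) \left(-14\right) = \left(0 + 10\right) \left(-14\right) = 10 \left(-14\right) = -140$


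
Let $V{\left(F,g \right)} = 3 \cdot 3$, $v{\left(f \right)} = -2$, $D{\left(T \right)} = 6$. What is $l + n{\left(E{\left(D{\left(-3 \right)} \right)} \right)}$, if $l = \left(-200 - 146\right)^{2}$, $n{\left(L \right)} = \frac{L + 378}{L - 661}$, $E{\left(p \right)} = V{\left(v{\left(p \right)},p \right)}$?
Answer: $\frac{78054445}{652} \approx 1.1972 \cdot 10^{5}$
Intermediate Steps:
$V{\left(F,g \right)} = 9$
$E{\left(p \right)} = 9$
$n{\left(L \right)} = \frac{378 + L}{-661 + L}$
$l = 119716$ ($l = \left(-346\right)^{2} = 119716$)
$l + n{\left(E{\left(D{\left(-3 \right)} \right)} \right)} = 119716 + \frac{378 + 9}{-661 + 9} = 119716 + \frac{1}{-652} \cdot 387 = 119716 - \frac{387}{652} = \frac{78054445}{652}$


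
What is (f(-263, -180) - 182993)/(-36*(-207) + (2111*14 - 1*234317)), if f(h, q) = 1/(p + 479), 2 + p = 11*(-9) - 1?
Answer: 68988360/74386247 ≈ 0.92743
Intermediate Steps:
p = -102 (p = -2 + (11*(-9) - 1) = -2 + (-99 - 1) = -2 - 100 = -102)
f(h, q) = 1/377 (f(h, q) = 1/(-102 + 479) = 1/377)
(f(-263, -180) - 182993)/(-36*(-207) + (2111*14 - 1*234317)) = (1/377 - 182993)/(-36*(-207) + (2111*14 - 1*234317)) = -68988360/(377*(7452 + (29554 - 234317))) = -68988360/(377*(7452 - 204763)) = -68988360/377/(-197311) = -68988360/377*(-1/197311) = 68988360/74386247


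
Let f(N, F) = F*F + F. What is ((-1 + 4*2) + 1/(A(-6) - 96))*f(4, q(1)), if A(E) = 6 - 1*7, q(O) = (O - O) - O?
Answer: 0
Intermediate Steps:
q(O) = -O (q(O) = 0 - O = -O)
A(E) = -1 (A(E) = 6 - 7 = -1)
f(N, F) = F + F² (f(N, F) = F² + F = F + F²)
((-1 + 4*2) + 1/(A(-6) - 96))*f(4, q(1)) = ((-1 + 4*2) + 1/(-1 - 96))*((-1*1)*(1 - 1*1)) = ((-1 + 8) + 1/(-97))*(-(1 - 1)) = (7 - 1/97)*(-1*0) = (678/97)*0 = 0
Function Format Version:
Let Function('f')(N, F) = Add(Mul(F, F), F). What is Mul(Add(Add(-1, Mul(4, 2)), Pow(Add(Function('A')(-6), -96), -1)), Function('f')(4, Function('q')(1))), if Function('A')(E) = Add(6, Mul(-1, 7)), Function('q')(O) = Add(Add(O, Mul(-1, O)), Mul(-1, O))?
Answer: 0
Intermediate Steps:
Function('q')(O) = Mul(-1, O) (Function('q')(O) = Add(0, Mul(-1, O)) = Mul(-1, O))
Function('A')(E) = -1 (Function('A')(E) = Add(6, -7) = -1)
Function('f')(N, F) = Add(F, Pow(F, 2)) (Function('f')(N, F) = Add(Pow(F, 2), F) = Add(F, Pow(F, 2)))
Mul(Add(Add(-1, Mul(4, 2)), Pow(Add(Function('A')(-6), -96), -1)), Function('f')(4, Function('q')(1))) = Mul(Add(Add(-1, Mul(4, 2)), Pow(Add(-1, -96), -1)), Mul(Mul(-1, 1), Add(1, Mul(-1, 1)))) = Mul(Add(Add(-1, 8), Pow(-97, -1)), Mul(-1, Add(1, -1))) = Mul(Add(7, Rational(-1, 97)), Mul(-1, 0)) = Mul(Rational(678, 97), 0) = 0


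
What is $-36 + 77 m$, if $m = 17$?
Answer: $1273$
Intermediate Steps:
$-36 + 77 m = -36 + 77 \cdot 17 = -36 + 1309 = 1273$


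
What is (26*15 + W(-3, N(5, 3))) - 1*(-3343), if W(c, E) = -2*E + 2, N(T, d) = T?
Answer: 3725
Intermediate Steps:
W(c, E) = 2 - 2*E
(26*15 + W(-3, N(5, 3))) - 1*(-3343) = (26*15 + (2 - 2*5)) - 1*(-3343) = (390 + (2 - 10)) + 3343 = (390 - 8) + 3343 = 382 + 3343 = 3725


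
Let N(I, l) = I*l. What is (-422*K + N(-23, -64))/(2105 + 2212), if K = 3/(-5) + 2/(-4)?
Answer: 3227/7195 ≈ 0.44851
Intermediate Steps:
K = -11/10 (K = 3*(-⅕) + 2*(-¼) = -⅗ - ½ = -11/10 ≈ -1.1000)
(-422*K + N(-23, -64))/(2105 + 2212) = (-422*(-11/10) - 23*(-64))/(2105 + 2212) = (2321/5 + 1472)/4317 = (9681/5)*(1/4317) = 3227/7195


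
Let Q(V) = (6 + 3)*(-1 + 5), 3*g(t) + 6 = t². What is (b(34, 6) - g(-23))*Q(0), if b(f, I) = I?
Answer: -6060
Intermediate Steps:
g(t) = -2 + t²/3
Q(V) = 36 (Q(V) = 9*4 = 36)
(b(34, 6) - g(-23))*Q(0) = (6 - (-2 + (⅓)*(-23)²))*36 = (6 - (-2 + (⅓)*529))*36 = (6 - (-2 + 529/3))*36 = (6 - 1*523/3)*36 = (6 - 523/3)*36 = -505/3*36 = -6060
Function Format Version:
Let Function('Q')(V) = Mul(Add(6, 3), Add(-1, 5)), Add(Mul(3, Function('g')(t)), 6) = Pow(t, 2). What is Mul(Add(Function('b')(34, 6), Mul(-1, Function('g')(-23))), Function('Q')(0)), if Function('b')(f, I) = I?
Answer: -6060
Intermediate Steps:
Function('g')(t) = Add(-2, Mul(Rational(1, 3), Pow(t, 2)))
Function('Q')(V) = 36 (Function('Q')(V) = Mul(9, 4) = 36)
Mul(Add(Function('b')(34, 6), Mul(-1, Function('g')(-23))), Function('Q')(0)) = Mul(Add(6, Mul(-1, Add(-2, Mul(Rational(1, 3), Pow(-23, 2))))), 36) = Mul(Add(6, Mul(-1, Add(-2, Mul(Rational(1, 3), 529)))), 36) = Mul(Add(6, Mul(-1, Add(-2, Rational(529, 3)))), 36) = Mul(Add(6, Mul(-1, Rational(523, 3))), 36) = Mul(Add(6, Rational(-523, 3)), 36) = Mul(Rational(-505, 3), 36) = -6060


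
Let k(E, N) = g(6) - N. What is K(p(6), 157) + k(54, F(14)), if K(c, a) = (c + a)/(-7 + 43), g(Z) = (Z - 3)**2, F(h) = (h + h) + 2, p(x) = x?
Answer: -593/36 ≈ -16.472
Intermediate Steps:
F(h) = 2 + 2*h (F(h) = 2*h + 2 = 2 + 2*h)
g(Z) = (-3 + Z)**2
k(E, N) = 9 - N (k(E, N) = (-3 + 6)**2 - N = 3**2 - N = 9 - N)
K(c, a) = a/36 + c/36 (K(c, a) = (a + c)/36 = (a + c)*(1/36) = a/36 + c/36)
K(p(6), 157) + k(54, F(14)) = ((1/36)*157 + (1/36)*6) + (9 - (2 + 2*14)) = (157/36 + 1/6) + (9 - (2 + 28)) = 163/36 + (9 - 1*30) = 163/36 + (9 - 30) = 163/36 - 21 = -593/36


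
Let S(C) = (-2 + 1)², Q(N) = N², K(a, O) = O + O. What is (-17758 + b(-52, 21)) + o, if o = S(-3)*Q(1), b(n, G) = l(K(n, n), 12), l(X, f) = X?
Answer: -17861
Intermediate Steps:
K(a, O) = 2*O
b(n, G) = 2*n
S(C) = 1 (S(C) = (-1)² = 1)
o = 1 (o = 1*1² = 1*1 = 1)
(-17758 + b(-52, 21)) + o = (-17758 + 2*(-52)) + 1 = (-17758 - 104) + 1 = -17862 + 1 = -17861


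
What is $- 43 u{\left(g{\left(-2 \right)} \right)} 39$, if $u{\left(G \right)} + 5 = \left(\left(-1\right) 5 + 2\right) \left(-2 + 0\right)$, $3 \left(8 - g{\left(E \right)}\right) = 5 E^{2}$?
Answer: $-1677$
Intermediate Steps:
$g{\left(E \right)} = 8 - \frac{5 E^{2}}{3}$
$u{\left(G \right)} = 1$ ($u{\left(G \right)} = -5 + \left(\left(-1\right) 5 + 2\right) \left(-2 + 0\right) = -5 + \left(-5 + 2\right) \left(-2\right) = -5 - -6 = -5 + 6 = 1$)
$- 43 u{\left(g{\left(-2 \right)} \right)} 39 = \left(-43\right) 1 \cdot 39 = \left(-43\right) 39 = -1677$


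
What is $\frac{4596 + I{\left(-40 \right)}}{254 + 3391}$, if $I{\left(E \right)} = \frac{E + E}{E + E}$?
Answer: $\frac{4597}{3645} \approx 1.2612$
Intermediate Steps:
$I{\left(E \right)} = 1$ ($I{\left(E \right)} = \frac{2 E}{2 E} = 2 E \frac{1}{2 E} = 1$)
$\frac{4596 + I{\left(-40 \right)}}{254 + 3391} = \frac{4596 + 1}{254 + 3391} = \frac{4597}{3645}$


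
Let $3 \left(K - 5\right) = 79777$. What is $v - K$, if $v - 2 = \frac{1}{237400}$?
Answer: $- \frac{18941196397}{712200} \approx -26595.0$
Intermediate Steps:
$v = \frac{474801}{237400}$ ($v = 2 + \frac{1}{237400} = \frac{474801}{237400} \approx 2.0$)
$K = \frac{79792}{3}$ ($K = 5 + \frac{1}{3} \cdot 79777 = 5 + \frac{79777}{3} = \frac{79792}{3} \approx 26597.0$)
$v - K = \frac{474801}{237400} - \frac{79792}{3} = - \frac{18941196397}{712200}$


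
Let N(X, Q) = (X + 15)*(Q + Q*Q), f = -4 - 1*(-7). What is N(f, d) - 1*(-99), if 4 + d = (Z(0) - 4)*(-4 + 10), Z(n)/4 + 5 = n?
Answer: 391707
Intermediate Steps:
Z(n) = -20 + 4*n
f = 3 (f = -4 + 7 = 3)
d = -148 (d = -4 + ((-20 + 4*0) - 4)*(-4 + 10) = -4 + ((-20 + 0) - 4)*6 = -4 + (-20 - 4)*6 = -4 - 24*6 = -4 - 144 = -148)
N(X, Q) = (15 + X)*(Q + Q²)
N(f, d) - 1*(-99) = -148*(15 + 3 + 15*(-148) - 148*3) - 1*(-99) = -148*(15 + 3 - 2220 - 444) + 99 = -148*(-2646) + 99 = 391608 + 99 = 391707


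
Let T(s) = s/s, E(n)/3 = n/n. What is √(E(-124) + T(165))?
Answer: 2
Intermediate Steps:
E(n) = 3 (E(n) = 3*(n/n) = 3*1 = 3)
T(s) = 1
√(E(-124) + T(165)) = √(3 + 1) = √4 = 2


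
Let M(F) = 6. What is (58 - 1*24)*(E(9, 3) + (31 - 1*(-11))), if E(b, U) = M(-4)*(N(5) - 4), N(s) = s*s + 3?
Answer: 6324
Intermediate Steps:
N(s) = 3 + s**2 (N(s) = s**2 + 3 = 3 + s**2)
E(b, U) = 144 (E(b, U) = 6*((3 + 5**2) - 4) = 6*((3 + 25) - 4) = 6*(28 - 4) = 6*24 = 144)
(58 - 1*24)*(E(9, 3) + (31 - 1*(-11))) = (58 - 1*24)*(144 + (31 - 1*(-11))) = (58 - 24)*(144 + (31 + 11)) = 34*(144 + 42) = 34*186 = 6324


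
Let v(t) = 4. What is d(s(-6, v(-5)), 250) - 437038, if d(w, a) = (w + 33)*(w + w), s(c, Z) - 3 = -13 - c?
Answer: -437270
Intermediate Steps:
s(c, Z) = -10 - c (s(c, Z) = 3 + (-13 - c) = -10 - c)
d(w, a) = 2*w*(33 + w) (d(w, a) = (33 + w)*(2*w) = 2*w*(33 + w))
d(s(-6, v(-5)), 250) - 437038 = 2*(-10 - 1*(-6))*(33 + (-10 - 1*(-6))) - 437038 = 2*(-10 + 6)*(33 + (-10 + 6)) - 437038 = 2*(-4)*(33 - 4) - 437038 = 2*(-4)*29 - 437038 = -232 - 437038 = -437270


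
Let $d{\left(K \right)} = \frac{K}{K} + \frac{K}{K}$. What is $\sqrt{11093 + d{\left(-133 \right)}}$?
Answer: $\sqrt{11095} \approx 105.33$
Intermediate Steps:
$d{\left(K \right)} = 2$ ($d{\left(K \right)} = 1 + 1 = 2$)
$\sqrt{11093 + d{\left(-133 \right)}} = \sqrt{11093 + 2} = \sqrt{11095}$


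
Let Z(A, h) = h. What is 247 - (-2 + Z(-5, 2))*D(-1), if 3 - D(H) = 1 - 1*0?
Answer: 247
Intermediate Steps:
D(H) = 2 (D(H) = 3 - (1 - 1*0) = 3 - (1 + 0) = 3 - 1*1 = 3 - 1 = 2)
247 - (-2 + Z(-5, 2))*D(-1) = 247 - (-2 + 2)*2 = 247 - 0*2 = 247 - 1*0 = 247 + 0 = 247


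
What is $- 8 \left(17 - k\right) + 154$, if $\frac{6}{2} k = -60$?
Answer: $-142$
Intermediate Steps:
$k = -20$ ($k = \frac{1}{3} \left(-60\right) = -20$)
$- 8 \left(17 - k\right) + 154 = - 8 \left(17 - -20\right) + 154 = - 8 \left(17 + 20\right) + 154 = \left(-8\right) 37 + 154 = -296 + 154 = -142$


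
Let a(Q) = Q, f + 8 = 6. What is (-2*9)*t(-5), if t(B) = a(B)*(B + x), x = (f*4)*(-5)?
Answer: 3150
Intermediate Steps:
f = -2 (f = -8 + 6 = -2)
x = 40 (x = -2*4*(-5) = -8*(-5) = 40)
t(B) = B*(40 + B) (t(B) = B*(B + 40) = B*(40 + B))
(-2*9)*t(-5) = (-2*9)*(-5*(40 - 5)) = -(-90)*35 = -18*(-175) = 3150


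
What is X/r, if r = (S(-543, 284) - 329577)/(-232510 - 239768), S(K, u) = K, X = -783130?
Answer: -6164251169/5502 ≈ -1.1204e+6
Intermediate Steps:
r = 55020/78713 (r = (-543 - 329577)/(-232510 - 239768) = -330120/(-472278) = -330120*(-1/472278) = 55020/78713 ≈ 0.69899)
X/r = -783130/55020/78713 = -783130*78713/55020 = -6164251169/5502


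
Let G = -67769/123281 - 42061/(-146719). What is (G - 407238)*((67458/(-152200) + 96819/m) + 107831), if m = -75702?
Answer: -190655153228610073047090344841/4341734627889123575 ≈ -4.3912e+10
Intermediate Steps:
G = -4757677770/18087665039 (G = -67769*1/123281 - 42061*(-1/146719) = -67769/123281 + 42061/146719 = -4757677770/18087665039 ≈ -0.26303)
(G - 407238)*((67458/(-152200) + 96819/m) + 107831) = (-4757677770/18087665039 - 407238)*((67458/(-152200) + 96819/(-75702)) + 107831) = -7365989292830052*((67458*(-1/152200) + 96819*(-1/75702)) + 107831)/18087665039 = -7365989292830052*((-33729/76100 - 32273/25234) + 107831)/18087665039 = -7365989292830052*(-1653546443/960153700 + 107831)/18087665039 = -7365989292830052/18087665039*103532680078257/960153700 = -190655153228610073047090344841/4341734627889123575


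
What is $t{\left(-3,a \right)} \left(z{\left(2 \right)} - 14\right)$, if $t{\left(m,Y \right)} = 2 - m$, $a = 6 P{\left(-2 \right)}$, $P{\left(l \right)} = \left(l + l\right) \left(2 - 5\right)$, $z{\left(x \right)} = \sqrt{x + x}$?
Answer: $-60$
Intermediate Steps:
$z{\left(x \right)} = \sqrt{2} \sqrt{x}$ ($z{\left(x \right)} = \sqrt{2 x} = \sqrt{2} \sqrt{x}$)
$P{\left(l \right)} = - 6 l$ ($P{\left(l \right)} = 2 l \left(-3\right) = - 6 l$)
$a = 72$ ($a = 6 \left(\left(-6\right) \left(-2\right)\right) = 6 \cdot 12 = 72$)
$t{\left(-3,a \right)} \left(z{\left(2 \right)} - 14\right) = \left(2 - -3\right) \left(\sqrt{2} \sqrt{2} - 14\right) = \left(2 + 3\right) \left(2 - 14\right) = 5 \left(-12\right) = -60$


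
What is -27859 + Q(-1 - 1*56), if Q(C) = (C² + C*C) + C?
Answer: -21418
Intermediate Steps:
Q(C) = C + 2*C² (Q(C) = (C² + C²) + C = 2*C² + C = C + 2*C²)
-27859 + Q(-1 - 1*56) = -27859 + (-1 - 1*56)*(1 + 2*(-1 - 1*56)) = -27859 + (-1 - 56)*(1 + 2*(-1 - 56)) = -27859 - 57*(1 + 2*(-57)) = -27859 - 57*(1 - 114) = -27859 - 57*(-113) = -27859 + 6441 = -21418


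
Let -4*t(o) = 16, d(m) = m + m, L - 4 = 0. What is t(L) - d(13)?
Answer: -30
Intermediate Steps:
L = 4 (L = 4 + 0 = 4)
d(m) = 2*m
t(o) = -4 (t(o) = -¼*16 = -4)
t(L) - d(13) = -4 - 2*13 = -4 - 1*26 = -4 - 26 = -30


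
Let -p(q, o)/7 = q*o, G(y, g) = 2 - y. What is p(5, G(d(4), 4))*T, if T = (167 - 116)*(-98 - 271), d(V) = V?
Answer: -1317330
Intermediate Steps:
T = -18819 (T = 51*(-369) = -18819)
p(q, o) = -7*o*q (p(q, o) = -7*q*o = -7*o*q)
p(5, G(d(4), 4))*T = -7*(2 - 1*4)*5*(-18819) = -7*(2 - 4)*5*(-18819) = -7*(-2)*5*(-18819) = 70*(-18819) = -1317330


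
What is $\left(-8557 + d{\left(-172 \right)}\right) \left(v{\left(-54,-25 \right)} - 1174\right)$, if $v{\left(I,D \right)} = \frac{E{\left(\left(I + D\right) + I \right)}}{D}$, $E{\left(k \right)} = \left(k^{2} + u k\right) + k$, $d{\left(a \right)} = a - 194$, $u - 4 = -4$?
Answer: $\frac{418542238}{25} \approx 1.6742 \cdot 10^{7}$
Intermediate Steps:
$u = 0$ ($u = 4 - 4 = 0$)
$d{\left(a \right)} = -194 + a$
$E{\left(k \right)} = k + k^{2}$ ($E{\left(k \right)} = \left(k^{2} + 0 k\right) + k = \left(k^{2} + 0\right) + k = k^{2} + k = k + k^{2}$)
$v{\left(I,D \right)} = \frac{\left(D + 2 I\right) \left(1 + D + 2 I\right)}{D}$ ($v{\left(I,D \right)} = \frac{\left(\left(I + D\right) + I\right) \left(1 + \left(\left(I + D\right) + I\right)\right)}{D} = \frac{\left(\left(D + I\right) + I\right) \left(1 + \left(\left(D + I\right) + I\right)\right)}{D} = \frac{\left(D + 2 I\right) \left(1 + \left(D + 2 I\right)\right)}{D} = \frac{\left(D + 2 I\right) \left(1 + D + 2 I\right)}{D}$)
$\left(-8557 + d{\left(-172 \right)}\right) \left(v{\left(-54,-25 \right)} - 1174\right) = \left(-8557 - 366\right) \left(\frac{\left(-25 + 2 \left(-54\right)\right) \left(1 - 25 + 2 \left(-54\right)\right)}{-25} - 1174\right) = \left(-8557 - 366\right) \left(- \frac{\left(-25 - 108\right) \left(1 - 25 - 108\right)}{25} - 1174\right) = - 8923 \left(\left(- \frac{1}{25}\right) \left(-133\right) \left(-132\right) - 1174\right) = - 8923 \left(- \frac{17556}{25} - 1174\right) = \left(-8923\right) \left(- \frac{46906}{25}\right) = \frac{418542238}{25}$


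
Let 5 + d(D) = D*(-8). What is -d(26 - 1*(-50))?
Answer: 613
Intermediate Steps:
d(D) = -5 - 8*D (d(D) = -5 + D*(-8) = -5 - 8*D)
-d(26 - 1*(-50)) = -(-5 - 8*(26 - 1*(-50))) = -(-5 - 8*(26 + 50)) = -(-5 - 8*76) = -(-5 - 608) = -1*(-613) = 613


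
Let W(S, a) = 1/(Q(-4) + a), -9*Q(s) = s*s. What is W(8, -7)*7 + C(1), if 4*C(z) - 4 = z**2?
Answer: 143/316 ≈ 0.45253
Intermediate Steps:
Q(s) = -s**2/9 (Q(s) = -s*s/9 = -s**2/9)
C(z) = 1 + z**2/4
W(S, a) = 1/(-16/9 + a) (W(S, a) = 1/(-1/9*(-4)**2 + a) = 1/(-1/9*16 + a) = 1/(-16/9 + a))
W(8, -7)*7 + C(1) = (9/(-16 + 9*(-7)))*7 + (1 + (1/4)*1**2) = (9/(-16 - 63))*7 + (1 + (1/4)*1) = (9/(-79))*7 + (1 + 1/4) = (9*(-1/79))*7 + 5/4 = -9/79*7 + 5/4 = -63/79 + 5/4 = 143/316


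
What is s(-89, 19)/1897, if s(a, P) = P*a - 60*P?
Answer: -2831/1897 ≈ -1.4924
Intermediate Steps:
s(a, P) = -60*P + P*a
s(-89, 19)/1897 = (19*(-60 - 89))/1897 = (19*(-149))*(1/1897) = -2831*1/1897 = -2831/1897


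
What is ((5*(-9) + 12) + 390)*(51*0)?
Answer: 0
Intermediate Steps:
((5*(-9) + 12) + 390)*(51*0) = ((-45 + 12) + 390)*0 = (-33 + 390)*0 = 357*0 = 0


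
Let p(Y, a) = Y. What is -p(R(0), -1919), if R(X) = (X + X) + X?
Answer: 0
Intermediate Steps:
R(X) = 3*X (R(X) = 2*X + X = 3*X)
-p(R(0), -1919) = -3*0 = -1*0 = 0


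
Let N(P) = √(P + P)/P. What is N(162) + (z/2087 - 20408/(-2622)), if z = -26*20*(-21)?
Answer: 107747623/8208171 ≈ 13.127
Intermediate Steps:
z = 10920 (z = -520*(-21) = 10920)
N(P) = √2/√P (N(P) = √(2*P)/P = (√2*√P)/P = √2/√P)
N(162) + (z/2087 - 20408/(-2622)) = √2/√162 + (10920/2087 - 20408/(-2622)) = √2*(√2/18) + (10920*(1/2087) - 20408*(-1/2622)) = ⅑ + (10920/2087 + 10204/1311) = ⅑ + 35611868/2736057 = 107747623/8208171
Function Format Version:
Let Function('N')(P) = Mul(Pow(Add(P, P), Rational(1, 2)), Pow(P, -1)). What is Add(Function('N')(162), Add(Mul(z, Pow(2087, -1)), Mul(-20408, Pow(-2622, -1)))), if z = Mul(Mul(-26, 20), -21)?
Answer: Rational(107747623, 8208171) ≈ 13.127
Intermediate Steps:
z = 10920 (z = Mul(-520, -21) = 10920)
Function('N')(P) = Mul(Pow(2, Rational(1, 2)), Pow(P, Rational(-1, 2))) (Function('N')(P) = Mul(Pow(Mul(2, P), Rational(1, 2)), Pow(P, -1)) = Mul(Mul(Pow(2, Rational(1, 2)), Pow(P, Rational(1, 2))), Pow(P, -1)) = Mul(Pow(2, Rational(1, 2)), Pow(P, Rational(-1, 2))))
Add(Function('N')(162), Add(Mul(z, Pow(2087, -1)), Mul(-20408, Pow(-2622, -1)))) = Add(Mul(Pow(2, Rational(1, 2)), Pow(162, Rational(-1, 2))), Add(Mul(10920, Pow(2087, -1)), Mul(-20408, Pow(-2622, -1)))) = Add(Mul(Pow(2, Rational(1, 2)), Mul(Rational(1, 18), Pow(2, Rational(1, 2)))), Add(Mul(10920, Rational(1, 2087)), Mul(-20408, Rational(-1, 2622)))) = Add(Rational(1, 9), Add(Rational(10920, 2087), Rational(10204, 1311))) = Add(Rational(1, 9), Rational(35611868, 2736057)) = Rational(107747623, 8208171)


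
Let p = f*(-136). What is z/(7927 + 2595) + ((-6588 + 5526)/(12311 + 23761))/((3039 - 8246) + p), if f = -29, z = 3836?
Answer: 4854868135/13315864572 ≈ 0.36459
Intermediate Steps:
p = 3944 (p = -29*(-136) = 3944)
z/(7927 + 2595) + ((-6588 + 5526)/(12311 + 23761))/((3039 - 8246) + p) = 3836/(7927 + 2595) + ((-6588 + 5526)/(12311 + 23761))/((3039 - 8246) + 3944) = 3836/10522 + (-1062/36072)/(-5207 + 3944) = 3836*(1/10522) - 1062*1/36072/(-1263) = 1918/5261 - 59/2004*(-1/1263) = 1918/5261 + 59/2531052 = 4854868135/13315864572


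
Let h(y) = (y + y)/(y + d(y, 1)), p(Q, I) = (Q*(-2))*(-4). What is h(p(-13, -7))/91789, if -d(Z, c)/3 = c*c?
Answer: 208/9821423 ≈ 2.1178e-5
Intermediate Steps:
d(Z, c) = -3*c² (d(Z, c) = -3*c*c = -3*c²)
p(Q, I) = 8*Q (p(Q, I) = -2*Q*(-4) = 8*Q)
h(y) = 2*y/(-3 + y) (h(y) = (y + y)/(y - 3*1²) = (2*y)/(y - 3*1) = (2*y)/(y - 3) = (2*y)/(-3 + y) = 2*y/(-3 + y))
h(p(-13, -7))/91789 = (2*(8*(-13))/(-3 + 8*(-13)))/91789 = (2*(-104)/(-3 - 104))*(1/91789) = (2*(-104)/(-107))*(1/91789) = (2*(-104)*(-1/107))*(1/91789) = (208/107)*(1/91789) = 208/9821423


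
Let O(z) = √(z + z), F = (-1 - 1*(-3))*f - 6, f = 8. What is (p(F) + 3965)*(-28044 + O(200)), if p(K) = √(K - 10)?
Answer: -111115160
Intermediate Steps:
F = 10 (F = (-1 - 1*(-3))*8 - 6 = (-1 + 3)*8 - 6 = 2*8 - 6 = 16 - 6 = 10)
p(K) = √(-10 + K)
O(z) = √2*√z (O(z) = √(2*z) = √2*√z)
(p(F) + 3965)*(-28044 + O(200)) = (√(-10 + 10) + 3965)*(-28044 + √2*√200) = (√0 + 3965)*(-28044 + √2*(10*√2)) = (0 + 3965)*(-28044 + 20) = 3965*(-28024) = -111115160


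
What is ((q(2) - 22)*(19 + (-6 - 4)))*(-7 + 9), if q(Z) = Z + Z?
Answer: -324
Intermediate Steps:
q(Z) = 2*Z
((q(2) - 22)*(19 + (-6 - 4)))*(-7 + 9) = ((2*2 - 22)*(19 + (-6 - 4)))*(-7 + 9) = ((4 - 22)*(19 - 10))*2 = -18*9*2 = -162*2 = -324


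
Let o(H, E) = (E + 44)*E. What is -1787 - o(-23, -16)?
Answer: -1339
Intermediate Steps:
o(H, E) = E*(44 + E) (o(H, E) = (44 + E)*E = E*(44 + E))
-1787 - o(-23, -16) = -1787 - (-16)*(44 - 16) = -1787 - (-16)*28 = -1787 - 1*(-448) = -1787 + 448 = -1339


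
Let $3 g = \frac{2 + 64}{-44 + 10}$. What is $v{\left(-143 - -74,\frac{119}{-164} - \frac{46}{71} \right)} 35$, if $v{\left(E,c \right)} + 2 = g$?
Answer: $- \frac{1575}{17} \approx -92.647$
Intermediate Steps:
$g = - \frac{11}{17}$ ($g = \frac{\left(2 + 64\right) \frac{1}{-44 + 10}}{3} = \frac{66 \frac{1}{-34}}{3} = \frac{66 \left(- \frac{1}{34}\right)}{3} = \frac{1}{3} \left(- \frac{33}{17}\right) = - \frac{11}{17} \approx -0.64706$)
$v{\left(E,c \right)} = - \frac{45}{17}$ ($v{\left(E,c \right)} = -2 - \frac{11}{17} = - \frac{45}{17}$)
$v{\left(-143 - -74,\frac{119}{-164} - \frac{46}{71} \right)} 35 = \left(- \frac{45}{17}\right) 35 = - \frac{1575}{17}$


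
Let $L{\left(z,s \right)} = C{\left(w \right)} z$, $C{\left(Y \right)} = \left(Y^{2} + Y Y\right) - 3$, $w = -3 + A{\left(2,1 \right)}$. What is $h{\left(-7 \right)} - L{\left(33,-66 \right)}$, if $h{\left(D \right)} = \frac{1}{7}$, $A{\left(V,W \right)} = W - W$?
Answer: $- \frac{3464}{7} \approx -494.86$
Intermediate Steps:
$A{\left(V,W \right)} = 0$
$h{\left(D \right)} = \frac{1}{7}$
$w = -3$ ($w = -3 + 0 = -3$)
$C{\left(Y \right)} = -3 + 2 Y^{2}$ ($C{\left(Y \right)} = \left(Y^{2} + Y^{2}\right) - 3 = 2 Y^{2} - 3 = -3 + 2 Y^{2}$)
$L{\left(z,s \right)} = 15 z$ ($L{\left(z,s \right)} = \left(-3 + 2 \left(-3\right)^{2}\right) z = \left(-3 + 2 \cdot 9\right) z = \left(-3 + 18\right) z = 15 z$)
$h{\left(-7 \right)} - L{\left(33,-66 \right)} = \frac{1}{7} - 15 \cdot 33 = \frac{1}{7} - 495 = - \frac{3464}{7}$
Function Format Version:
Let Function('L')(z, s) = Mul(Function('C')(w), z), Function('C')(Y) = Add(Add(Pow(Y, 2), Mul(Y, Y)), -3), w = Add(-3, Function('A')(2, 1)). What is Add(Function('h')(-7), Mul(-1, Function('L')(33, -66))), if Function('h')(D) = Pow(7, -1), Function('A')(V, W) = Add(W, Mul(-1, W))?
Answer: Rational(-3464, 7) ≈ -494.86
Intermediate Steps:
Function('A')(V, W) = 0
Function('h')(D) = Rational(1, 7)
w = -3 (w = Add(-3, 0) = -3)
Function('C')(Y) = Add(-3, Mul(2, Pow(Y, 2))) (Function('C')(Y) = Add(Add(Pow(Y, 2), Pow(Y, 2)), -3) = Add(Mul(2, Pow(Y, 2)), -3) = Add(-3, Mul(2, Pow(Y, 2))))
Function('L')(z, s) = Mul(15, z) (Function('L')(z, s) = Mul(Add(-3, Mul(2, Pow(-3, 2))), z) = Mul(Add(-3, Mul(2, 9)), z) = Mul(Add(-3, 18), z) = Mul(15, z))
Add(Function('h')(-7), Mul(-1, Function('L')(33, -66))) = Add(Rational(1, 7), Mul(-1, Mul(15, 33))) = Add(Rational(1, 7), Mul(-1, 495)) = Add(Rational(1, 7), -495) = Rational(-3464, 7)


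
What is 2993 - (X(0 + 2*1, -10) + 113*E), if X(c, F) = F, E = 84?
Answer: -6489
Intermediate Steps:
2993 - (X(0 + 2*1, -10) + 113*E) = 2993 - (-10 + 113*84) = 2993 - (-10 + 9492) = 2993 - 1*9482 = 2993 - 9482 = -6489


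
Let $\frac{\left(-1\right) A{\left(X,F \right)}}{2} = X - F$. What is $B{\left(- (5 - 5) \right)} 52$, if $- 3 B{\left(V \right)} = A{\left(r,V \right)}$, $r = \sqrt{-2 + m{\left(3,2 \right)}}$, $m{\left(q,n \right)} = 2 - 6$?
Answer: $\frac{104 i \sqrt{6}}{3} \approx 84.916 i$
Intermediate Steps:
$m{\left(q,n \right)} = -4$ ($m{\left(q,n \right)} = 2 - 6 = -4$)
$r = i \sqrt{6}$ ($r = \sqrt{-2 - 4} = \sqrt{-6} = i \sqrt{6} \approx 2.4495 i$)
$A{\left(X,F \right)} = - 2 X + 2 F$ ($A{\left(X,F \right)} = - 2 \left(X - F\right) = - 2 X + 2 F$)
$B{\left(V \right)} = - \frac{2 V}{3} + \frac{2 i \sqrt{6}}{3}$ ($B{\left(V \right)} = - \frac{- 2 i \sqrt{6} + 2 V}{3} = - \frac{2 V - 2 i \sqrt{6}}{3} = - \frac{2 V}{3} + \frac{2 i \sqrt{6}}{3}$)
$B{\left(- (5 - 5) \right)} 52 = \left(- \frac{2 \left(- (5 - 5)\right)}{3} + \frac{2 i \sqrt{6}}{3}\right) 52 = \left(- \frac{2 \left(\left(-1\right) 0\right)}{3} + \frac{2 i \sqrt{6}}{3}\right) 52 = \left(\left(- \frac{2}{3}\right) 0 + \frac{2 i \sqrt{6}}{3}\right) 52 = \left(0 + \frac{2 i \sqrt{6}}{3}\right) 52 = \frac{2 i \sqrt{6}}{3} \cdot 52 = \frac{104 i \sqrt{6}}{3}$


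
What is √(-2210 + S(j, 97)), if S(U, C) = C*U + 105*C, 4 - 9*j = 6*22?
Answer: √59359/3 ≈ 81.212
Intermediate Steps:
j = -128/9 (j = 4/9 - 2*22/3 = 4/9 - ⅑*132 = 4/9 - 44/3 = -128/9 ≈ -14.222)
S(U, C) = 105*C + C*U
√(-2210 + S(j, 97)) = √(-2210 + 97*(105 - 128/9)) = √(-2210 + 97*(817/9)) = √(-2210 + 79249/9) = √(59359/9) = √59359/3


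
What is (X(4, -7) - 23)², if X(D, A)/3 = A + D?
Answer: 1024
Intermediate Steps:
X(D, A) = 3*A + 3*D (X(D, A) = 3*(A + D) = 3*A + 3*D)
(X(4, -7) - 23)² = ((3*(-7) + 3*4) - 23)² = ((-21 + 12) - 23)² = (-9 - 23)² = (-32)² = 1024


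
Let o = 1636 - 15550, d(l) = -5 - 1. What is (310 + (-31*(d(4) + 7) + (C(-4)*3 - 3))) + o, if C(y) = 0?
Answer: -13638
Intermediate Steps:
d(l) = -6
o = -13914
(310 + (-31*(d(4) + 7) + (C(-4)*3 - 3))) + o = (310 + (-31*(-6 + 7) + (0*3 - 3))) - 13914 = (310 + (-31*1 + (0 - 3))) - 13914 = (310 + (-31 - 3)) - 13914 = (310 - 34) - 13914 = 276 - 13914 = -13638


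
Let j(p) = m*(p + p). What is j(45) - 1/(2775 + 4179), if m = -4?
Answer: -2503441/6954 ≈ -360.00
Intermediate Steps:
j(p) = -8*p (j(p) = -4*(p + p) = -8*p)
j(45) - 1/(2775 + 4179) = -8*45 - 1/(2775 + 4179) = -360 - 1/6954 = -2503441/6954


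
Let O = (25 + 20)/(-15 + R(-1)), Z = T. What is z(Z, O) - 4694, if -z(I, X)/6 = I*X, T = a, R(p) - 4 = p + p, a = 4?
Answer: -59942/13 ≈ -4610.9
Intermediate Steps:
R(p) = 4 + 2*p (R(p) = 4 + (p + p) = 4 + 2*p)
T = 4
Z = 4
O = -45/13 (O = (25 + 20)/(-15 + (4 + 2*(-1))) = 45/(-15 + (4 - 2)) = 45/(-15 + 2) = 45/(-13) = 45*(-1/13) = -45/13 ≈ -3.4615)
z(I, X) = -6*I*X
z(Z, O) - 4694 = -6*4*(-45/13) - 4694 = 1080/13 - 4694 = -59942/13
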